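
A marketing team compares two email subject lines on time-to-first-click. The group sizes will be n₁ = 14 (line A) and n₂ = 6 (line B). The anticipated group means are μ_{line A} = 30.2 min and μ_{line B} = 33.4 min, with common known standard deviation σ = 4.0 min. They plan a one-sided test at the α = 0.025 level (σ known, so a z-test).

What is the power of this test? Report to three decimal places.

Power ≈ 0.374

Standardized effect: d = |μ_{line A} − μ_{line B}| / σ = |30.2 − 33.4| / 4.0 = 0.8000
Noncentrality parameter: λ = d / √(1/n₁ + 1/n₂) = 0.8000 / √(1/14 + 1/6) = 1.6395
One-sided α = 0.025 → critical value z_{0.025} = 1.960.
Power = Φ(λ − 1.960) = Φ(-0.320) = 0.3743.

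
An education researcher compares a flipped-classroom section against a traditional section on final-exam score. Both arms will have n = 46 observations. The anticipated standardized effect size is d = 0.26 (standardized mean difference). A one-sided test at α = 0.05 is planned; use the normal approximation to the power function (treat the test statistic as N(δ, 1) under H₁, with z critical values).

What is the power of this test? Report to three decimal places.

Power ≈ 0.345

Noncentrality parameter: δ = d·√(n/2) = 0.26 × √(46/2) = 1.2469
One-sided α = 0.05 → critical value z_{0.05} = 1.645.
Power = P(Z > 1.645 − δ) = Φ(-0.398) = 0.3453.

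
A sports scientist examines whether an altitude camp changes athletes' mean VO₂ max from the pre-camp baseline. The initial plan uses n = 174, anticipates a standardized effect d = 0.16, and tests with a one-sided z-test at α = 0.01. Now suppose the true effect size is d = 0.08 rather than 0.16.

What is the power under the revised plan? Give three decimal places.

Power ≈ 0.102

With d = 0.08: δ = d·√n = 0.08 × √174 = 1.0553. Critical value z_{0.01} = 2.326.
Revised power = P(Z > 2.326 − δ) = Φ(-1.271) = 0.1019.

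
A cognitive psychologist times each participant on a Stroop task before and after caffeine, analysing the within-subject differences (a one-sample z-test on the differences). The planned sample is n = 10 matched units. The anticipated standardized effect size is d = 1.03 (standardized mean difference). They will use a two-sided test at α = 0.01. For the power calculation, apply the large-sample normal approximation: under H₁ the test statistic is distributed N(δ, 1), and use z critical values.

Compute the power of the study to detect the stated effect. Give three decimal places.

Noncentrality parameter: δ = d·√n = 1.03 × √10 = 3.2571
Two-sided α = 0.01 → critical value z_{0.005} = 2.576.
Power = Φ(δ − 2.576) + Φ(−δ − 2.576) = Φ(0.681) + Φ(-5.833) = 0.7522 + 0.0000 = 0.7522.

Power ≈ 0.752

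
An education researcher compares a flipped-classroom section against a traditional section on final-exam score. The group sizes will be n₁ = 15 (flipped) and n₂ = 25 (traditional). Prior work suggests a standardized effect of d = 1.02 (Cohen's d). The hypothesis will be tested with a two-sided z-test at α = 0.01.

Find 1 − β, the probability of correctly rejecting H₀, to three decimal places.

Power ≈ 0.708

Noncentrality parameter: δ = d / √(1/n₁ + 1/n₂) = 1.02 / √(1/15 + 1/25) = 3.1231
Critical value for a two-sided test at α = 0.01: z_{α/2} = 2.576.
Power = Φ(δ − 2.576) + Φ(−δ − 2.576) = Φ(0.547) + Φ(-5.699) = 0.7079 + 0.0000 = 0.7079.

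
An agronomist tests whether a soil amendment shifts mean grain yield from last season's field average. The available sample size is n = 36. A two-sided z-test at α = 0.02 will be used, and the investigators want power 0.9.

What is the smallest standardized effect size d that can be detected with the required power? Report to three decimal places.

d ≈ 0.601

Need Φ(δ − 2.326) = 0.9, so δ = 2.326 + 1.282 = 3.608.
(The second rejection-region term Φ(−δ − z_{α/2}) is negligible and dropped.)
δ = d·√n ⇒ d = δ/√n = 3.608/√36 = 0.6013.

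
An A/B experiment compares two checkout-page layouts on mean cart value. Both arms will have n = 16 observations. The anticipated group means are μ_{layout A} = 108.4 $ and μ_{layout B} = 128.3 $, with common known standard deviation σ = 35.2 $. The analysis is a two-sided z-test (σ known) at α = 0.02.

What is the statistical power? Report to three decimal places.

Power ≈ 0.234

Standardized effect: d = |μ_{layout A} − μ_{layout B}| / σ = |108.4 − 128.3| / 35.2 = 0.5653
Noncentrality parameter: δ = d·√(n/2) = 0.5653 × √(16/2) = 1.5990
Critical value for a two-sided test at α = 0.02: z_{α/2} = 2.326.
Power = Φ(δ − 2.326) + Φ(−δ − 2.326) = Φ(-0.727) + Φ(-3.925) = 0.2335 + 0.0000 = 0.2336.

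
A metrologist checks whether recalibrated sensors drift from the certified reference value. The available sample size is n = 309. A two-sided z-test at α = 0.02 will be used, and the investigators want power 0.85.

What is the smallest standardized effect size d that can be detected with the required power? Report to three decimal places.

Need Φ(δ − 2.326) = 0.85, so δ = 2.326 + 1.036 = 3.363.
(The second rejection-region term Φ(−δ − z_{α/2}) is negligible and dropped.)
δ = d·√n ⇒ d = δ/√n = 3.363/√309 = 0.1913.

d ≈ 0.191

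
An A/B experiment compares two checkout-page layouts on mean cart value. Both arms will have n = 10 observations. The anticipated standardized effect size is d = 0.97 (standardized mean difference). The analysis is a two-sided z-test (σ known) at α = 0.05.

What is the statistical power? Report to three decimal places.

Noncentrality parameter: δ = d·√(n/2) = 0.97 × √(10/2) = 2.1690
Critical value for a two-sided test at α = 0.05: z_{α/2} = 1.960.
Power = Φ(δ − 1.960) + Φ(−δ − 1.960) = Φ(0.209) + Φ(-4.129) = 0.5828 + 0.0000 = 0.5828.

Power ≈ 0.583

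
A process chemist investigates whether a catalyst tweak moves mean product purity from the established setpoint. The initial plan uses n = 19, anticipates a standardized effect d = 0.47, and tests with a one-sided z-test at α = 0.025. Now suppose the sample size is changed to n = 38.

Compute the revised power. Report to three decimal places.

With n = 38: δ = d·√n = 0.47 × √38 = 2.8973. Critical value z_{0.025} = 1.960.
Revised power = Φ(δ − 1.960) = Φ(0.937) = 0.8257.

Power ≈ 0.826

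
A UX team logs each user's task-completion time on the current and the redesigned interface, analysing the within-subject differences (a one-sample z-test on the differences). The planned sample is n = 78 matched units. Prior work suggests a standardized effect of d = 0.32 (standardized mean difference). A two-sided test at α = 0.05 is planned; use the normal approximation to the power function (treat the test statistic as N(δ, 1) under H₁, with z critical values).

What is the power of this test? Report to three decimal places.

Power ≈ 0.807

Noncentrality parameter: δ = d·√n = 0.32 × √78 = 2.8262
Two-sided α = 0.05 → critical value z_{0.025} = 1.960.
Power = Φ(δ − 1.960) + Φ(−δ − 1.960) = Φ(0.866) + Φ(-4.786) = 0.8068 + 0.0000 = 0.8068.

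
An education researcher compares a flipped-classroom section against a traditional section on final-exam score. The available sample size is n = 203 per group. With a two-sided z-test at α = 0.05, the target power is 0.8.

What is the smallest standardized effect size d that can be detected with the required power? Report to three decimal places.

Need Φ(δ − 1.960) = 0.8, so δ = 1.960 + 0.842 = 2.802.
(The second rejection-region term Φ(−δ − z_{α/2}) is negligible and dropped.)
δ = d·√(n/2) ⇒ d = δ/√(n/2) = 2.802/√(203/2) = 0.2781.

d ≈ 0.278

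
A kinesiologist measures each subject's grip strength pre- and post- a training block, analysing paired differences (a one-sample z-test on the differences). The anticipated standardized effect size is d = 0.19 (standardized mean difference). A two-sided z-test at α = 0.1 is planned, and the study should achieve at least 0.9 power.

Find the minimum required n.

For power 0.9 need Φ(δ − z_{0.05}) = 0.9, so δ = z_{0.05} + z_{0.10} = 1.645 + 1.282 = 2.926.
(For δ > 0 the lower-tail rejection region contributes negligibly to power, so the one-term inversion is standard.)
δ = d·√n ⇒ n = (δ/d)² = (2.926 / 0.19)² = 237.23.
Rounding up, n = 238.

n = 238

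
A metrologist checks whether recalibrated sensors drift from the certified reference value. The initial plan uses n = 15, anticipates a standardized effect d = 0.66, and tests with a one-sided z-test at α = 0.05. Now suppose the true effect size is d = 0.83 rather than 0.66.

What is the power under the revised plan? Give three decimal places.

Power ≈ 0.942

With d = 0.83: δ = d·√n = 0.83 × √15 = 3.2146. Critical value z_{0.05} = 1.645.
Revised power = Φ(δ − 1.645) = Φ(1.570) = 0.9418.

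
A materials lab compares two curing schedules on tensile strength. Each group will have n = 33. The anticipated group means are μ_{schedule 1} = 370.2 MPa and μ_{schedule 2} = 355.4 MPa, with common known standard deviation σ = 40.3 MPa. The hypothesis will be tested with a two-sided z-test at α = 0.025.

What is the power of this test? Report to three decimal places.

Power ≈ 0.227

Standardized effect: d = |μ_{schedule 1} − μ_{schedule 2}| / σ = |370.2 − 355.4| / 40.3 = 0.3672
Noncentrality parameter: δ = d·√(n/2) = 0.3672 × √(33/2) = 1.4918
Two-sided α = 0.025 → critical value z_{0.0125} = 2.241.
Power = Φ(δ − 2.241) + Φ(−δ − 2.241) = Φ(-0.750) + Φ(-3.733) = 0.2267 + 0.0001 = 0.2268.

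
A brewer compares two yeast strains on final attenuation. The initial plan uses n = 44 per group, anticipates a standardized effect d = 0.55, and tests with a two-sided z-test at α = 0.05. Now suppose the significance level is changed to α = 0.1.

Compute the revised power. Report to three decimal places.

Power ≈ 0.825

δ = d·√(n/2) = 0.55 × √(44/2) = 2.5797 (unchanged). New critical value: z_{0.05} = 1.645.
Revised power = Φ(δ − 1.645) + Φ(−δ − 1.645) = Φ(0.935) + Φ(-4.225) = 0.8251 + 0.0000 = 0.8251.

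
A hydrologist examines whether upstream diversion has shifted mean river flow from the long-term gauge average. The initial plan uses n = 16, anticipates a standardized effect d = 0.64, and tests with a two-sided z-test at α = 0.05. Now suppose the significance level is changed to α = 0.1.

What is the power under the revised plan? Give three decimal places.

δ = d·√n = 0.64 × √16 = 2.5600 (unchanged). New critical value: z_{0.05} = 1.645.
Revised power = Φ(δ − 1.645) + Φ(−δ − 1.645) = Φ(0.915) + Φ(-4.205) = 0.8199 + 0.0000 = 0.8200.

Power ≈ 0.820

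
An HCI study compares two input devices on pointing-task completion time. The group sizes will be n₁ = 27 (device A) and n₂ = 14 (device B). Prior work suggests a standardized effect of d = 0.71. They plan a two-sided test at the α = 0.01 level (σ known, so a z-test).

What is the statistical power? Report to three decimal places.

Power ≈ 0.337

Noncentrality parameter: λ = d / √(1/n₁ + 1/n₂) = 0.71 / √(1/27 + 1/14) = 2.1558
Critical value for a two-sided test at α = 0.01: z_{α/2} = 2.576.
Power = Φ(λ − 2.576) + Φ(−λ − 2.576) = Φ(-0.420) + Φ(-4.732) = 0.3372 + 0.0000 = 0.3372.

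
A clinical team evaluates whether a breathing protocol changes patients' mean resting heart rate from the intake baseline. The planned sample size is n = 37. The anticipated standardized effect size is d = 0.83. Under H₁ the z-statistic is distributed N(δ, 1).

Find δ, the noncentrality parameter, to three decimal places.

δ = d·√n = 0.83 × √37 = 5.0487

δ ≈ 5.049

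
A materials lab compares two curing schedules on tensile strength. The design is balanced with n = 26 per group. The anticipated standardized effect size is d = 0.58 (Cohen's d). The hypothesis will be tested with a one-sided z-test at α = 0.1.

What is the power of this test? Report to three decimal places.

Noncentrality parameter: δ = d·√(n/2) = 0.58 × √(26/2) = 2.0912
One-sided α = 0.1 → critical value z_{0.1} = 1.282.
Power = Φ(δ − 1.282) = Φ(0.810) = 0.7909.

Power ≈ 0.791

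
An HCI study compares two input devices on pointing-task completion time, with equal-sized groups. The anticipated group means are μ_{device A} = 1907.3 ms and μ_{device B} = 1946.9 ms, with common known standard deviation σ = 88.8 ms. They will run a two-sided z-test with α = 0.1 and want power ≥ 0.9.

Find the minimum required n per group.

Standardized effect: d = |μ_{device A} − μ_{device B}| / σ = |1907.3 − 1946.9| / 88.8 = 0.4459
Set Φ(δ − 1.645) = 0.9; then δ − 1.645 = Φ⁻¹(0.9) = 1.282, giving δ = 2.926.
(The Φ(−δ − z_{α/2}) term is vanishingly small for δ > 0 and is dropped in the standard sample-size formula.)
δ = d·√(n/2) ⇒ n = 2(δ/d)² = 2 × (2.926 / 0.4459)² = 86.13.
Round up to the next whole unit.

n = 87 per group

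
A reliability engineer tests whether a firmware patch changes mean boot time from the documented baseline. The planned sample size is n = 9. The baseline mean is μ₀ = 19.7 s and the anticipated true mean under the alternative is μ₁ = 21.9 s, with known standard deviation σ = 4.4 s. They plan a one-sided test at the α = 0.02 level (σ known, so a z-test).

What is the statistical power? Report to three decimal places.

Power ≈ 0.290

Standardized effect: d = |μ₁ − μ₀| / σ = |21.9 − 19.7| / 4.4 = 0.5000
Noncentrality parameter: δ = d·√n = 0.5000 × √9 = 1.5000
Critical value for a one-sided test at α = 0.02: z_α = 2.054.
Power = Φ(δ − 2.054) = Φ(-0.554) = 0.2899.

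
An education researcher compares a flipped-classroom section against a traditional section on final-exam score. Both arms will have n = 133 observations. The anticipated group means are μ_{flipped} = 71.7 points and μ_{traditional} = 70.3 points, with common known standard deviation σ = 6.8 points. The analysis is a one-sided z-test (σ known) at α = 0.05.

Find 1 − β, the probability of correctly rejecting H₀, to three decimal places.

Power ≈ 0.514

Standardized effect: d = |μ_{flipped} − μ_{traditional}| / σ = |71.7 − 70.3| / 6.8 = 0.2059
Noncentrality parameter: δ = d·√(n/2) = 0.2059 × √(133/2) = 1.6789
Critical value for a one-sided test at α = 0.05: z_α = 1.645.
Power = P(Z > 1.645 − δ) = Φ(0.034) = 0.5136.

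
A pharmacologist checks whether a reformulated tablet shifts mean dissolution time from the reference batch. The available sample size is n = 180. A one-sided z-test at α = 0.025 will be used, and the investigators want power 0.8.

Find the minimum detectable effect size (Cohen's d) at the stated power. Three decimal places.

Need Φ(δ − 1.960) = 0.8, so δ = 1.960 + 0.842 = 2.802.
δ = d·√n ⇒ d = δ/√n = 2.802/√180 = 0.2088.

d ≈ 0.209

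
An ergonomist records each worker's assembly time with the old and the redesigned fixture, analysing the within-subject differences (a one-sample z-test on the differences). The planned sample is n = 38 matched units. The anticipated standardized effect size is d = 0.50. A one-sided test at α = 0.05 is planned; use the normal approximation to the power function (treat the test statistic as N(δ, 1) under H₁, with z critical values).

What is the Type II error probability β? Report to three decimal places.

Noncentrality parameter: δ = d·√n = 0.50 × √38 = 3.0822
One-sided α = 0.05 → critical value z_{0.05} = 1.645.
Power = Φ(δ − 1.645) = Φ(1.437) = 0.9247.
Type II error: β = 1 − power = 1 − 0.9247 = 0.0753.

β ≈ 0.075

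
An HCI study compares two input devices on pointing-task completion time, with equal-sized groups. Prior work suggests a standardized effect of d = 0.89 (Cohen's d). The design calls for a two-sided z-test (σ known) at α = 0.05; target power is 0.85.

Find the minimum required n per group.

Set Φ(δ − 1.960) = 0.85; then δ − 1.960 = Φ⁻¹(0.85) = 1.036, giving δ = 2.996.
(For δ > 0 the lower-tail rejection region contributes negligibly to power, so the one-term inversion is standard.)
δ = d·√(n/2) ⇒ n = 2(δ/d)² = 2 × (2.996 / 0.89)² = 22.67.
Rounding up, n = 23 per group.

n = 23 per group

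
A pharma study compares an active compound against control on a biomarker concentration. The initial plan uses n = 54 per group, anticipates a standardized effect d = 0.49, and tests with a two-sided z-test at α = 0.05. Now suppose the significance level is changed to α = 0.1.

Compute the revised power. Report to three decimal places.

Power ≈ 0.816

δ = d·√(n/2) = 0.49 × √(54/2) = 2.5461 (unchanged). New critical value: z_{0.05} = 1.645.
Revised power = Φ(δ − 1.645) + Φ(−δ − 1.645) = Φ(0.901) + Φ(-4.191) = 0.8163 + 0.0000 = 0.8163.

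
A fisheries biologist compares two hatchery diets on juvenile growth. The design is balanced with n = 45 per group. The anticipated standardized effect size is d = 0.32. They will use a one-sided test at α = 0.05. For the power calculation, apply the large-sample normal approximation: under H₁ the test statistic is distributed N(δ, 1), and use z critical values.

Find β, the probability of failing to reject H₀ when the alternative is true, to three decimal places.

β ≈ 0.551

Noncentrality parameter: δ = d·√(n/2) = 0.32 × √(45/2) = 1.5179
One-sided α = 0.05 → critical value z_{0.05} = 1.645.
Power = Φ(δ − 1.645) = Φ(-0.127) = 0.4495.
Type II error: β = 1 − power = 1 − 0.4495 = 0.5505.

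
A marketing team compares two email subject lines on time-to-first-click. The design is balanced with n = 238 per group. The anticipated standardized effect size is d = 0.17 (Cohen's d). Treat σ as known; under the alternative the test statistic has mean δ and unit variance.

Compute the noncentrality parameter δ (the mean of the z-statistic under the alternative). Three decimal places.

δ ≈ 1.854

δ = d·√(n/2) = 0.17 × √(238/2) = 1.8545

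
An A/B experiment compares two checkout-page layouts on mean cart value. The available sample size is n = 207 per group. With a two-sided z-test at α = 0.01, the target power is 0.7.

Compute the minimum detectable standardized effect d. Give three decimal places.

Need Φ(δ − 2.576) = 0.7, so δ = 2.576 + 0.524 = 3.100.
(Lower-tail contribution to power is negligible for δ > 0.)
δ = d·√(n/2) ⇒ d = δ/√(n/2) = 3.100/√(207/2) = 0.3047.

d ≈ 0.305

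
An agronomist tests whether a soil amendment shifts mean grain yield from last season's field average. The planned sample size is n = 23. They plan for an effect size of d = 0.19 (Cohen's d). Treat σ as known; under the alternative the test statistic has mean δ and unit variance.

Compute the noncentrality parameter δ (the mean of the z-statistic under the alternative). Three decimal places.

The noncentrality parameter scales effect size by the design's sample-size factor: δ = d·√n = 0.19 × √23 = 0.9112

δ ≈ 0.911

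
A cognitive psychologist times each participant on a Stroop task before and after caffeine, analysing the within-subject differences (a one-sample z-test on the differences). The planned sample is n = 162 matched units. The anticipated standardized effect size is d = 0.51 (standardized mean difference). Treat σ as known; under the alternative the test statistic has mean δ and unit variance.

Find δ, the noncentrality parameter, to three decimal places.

δ = d·√n = 0.51 × √162 = 6.4912

δ ≈ 6.491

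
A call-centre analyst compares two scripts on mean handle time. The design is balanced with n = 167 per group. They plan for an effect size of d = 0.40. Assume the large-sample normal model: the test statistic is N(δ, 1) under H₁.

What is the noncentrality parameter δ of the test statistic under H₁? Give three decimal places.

δ ≈ 3.655

δ = d·√(n/2) = 0.40 × √(167/2) = 3.6551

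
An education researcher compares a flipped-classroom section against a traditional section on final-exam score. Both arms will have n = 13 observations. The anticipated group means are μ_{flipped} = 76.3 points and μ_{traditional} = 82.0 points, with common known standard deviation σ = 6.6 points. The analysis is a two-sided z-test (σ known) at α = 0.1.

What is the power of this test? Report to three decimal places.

Power ≈ 0.711

Standardized effect: d = |μ_{flipped} − μ_{traditional}| / σ = |76.3 − 82.0| / 6.6 = 0.8636
Noncentrality parameter: δ = d·√(n/2) = 0.8636 × √(13/2) = 2.2018
Critical value for a two-sided test at α = 0.1: z_{α/2} = 1.645.
Power = Φ(δ − 1.645) + Φ(−δ − 1.645) = Φ(0.557) + Φ(-3.847) = 0.7112 + 0.0001 = 0.7113.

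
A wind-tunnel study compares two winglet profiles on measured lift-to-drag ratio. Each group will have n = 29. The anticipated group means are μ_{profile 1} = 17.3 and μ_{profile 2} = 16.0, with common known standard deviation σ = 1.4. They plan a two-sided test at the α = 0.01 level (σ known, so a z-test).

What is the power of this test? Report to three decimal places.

Power ≈ 0.831

Standardized effect: d = |μ_{profile 1} − μ_{profile 2}| / σ = |17.3 − 16.0| / 1.4 = 0.9286
Noncentrality parameter: δ = d·√(n/2) = 0.9286 × √(29/2) = 3.5359
Two-sided α = 0.01 → critical value z_{0.005} = 2.576.
Power = Φ(δ − 2.576) + Φ(−δ − 2.576) = Φ(0.960) + Φ(-6.112) = 0.8315 + 0.0000 = 0.8315.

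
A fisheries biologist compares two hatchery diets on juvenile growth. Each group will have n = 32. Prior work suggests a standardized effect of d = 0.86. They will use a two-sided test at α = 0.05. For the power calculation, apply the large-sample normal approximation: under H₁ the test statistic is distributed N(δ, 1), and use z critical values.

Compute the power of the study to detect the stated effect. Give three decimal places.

Power ≈ 0.931

Noncentrality parameter: δ = d·√(n/2) = 0.86 × √(32/2) = 3.4400
Critical value for a two-sided test at α = 0.05: z_{α/2} = 1.960.
Power = Φ(δ − 1.960) + Φ(−δ − 1.960) = Φ(1.480) + Φ(-5.400) = 0.9306 + 0.0000 = 0.9306.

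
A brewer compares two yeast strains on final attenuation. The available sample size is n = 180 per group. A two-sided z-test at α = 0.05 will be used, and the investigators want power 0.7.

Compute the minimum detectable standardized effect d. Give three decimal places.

d ≈ 0.262

Required noncentrality: δ = z_{0.025} + z_{0.30} = 1.960 + 0.524 = 2.484.
(The second rejection-region term Φ(−δ − z_{α/2}) is negligible and dropped.)
δ = d·√(n/2) ⇒ d = δ/√(n/2) = 2.484/√(180/2) = 0.2619.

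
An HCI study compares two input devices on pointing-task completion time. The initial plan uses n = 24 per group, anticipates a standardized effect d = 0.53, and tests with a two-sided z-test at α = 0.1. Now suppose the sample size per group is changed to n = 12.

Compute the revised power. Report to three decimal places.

With n = 12 per group: δ = d·√(n/2) = 0.53 × √(12/2) = 1.2982. Critical value z_{0.05} = 1.645.
Revised power = Φ(δ − 1.645) + Φ(−δ − 1.645) = Φ(-0.347) + Φ(-2.943) = 0.3644 + 0.0016 = 0.3661.

Power ≈ 0.366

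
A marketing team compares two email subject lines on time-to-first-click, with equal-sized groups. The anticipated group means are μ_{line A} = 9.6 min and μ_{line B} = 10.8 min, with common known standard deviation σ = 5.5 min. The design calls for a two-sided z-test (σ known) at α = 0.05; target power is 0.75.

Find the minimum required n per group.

Standardized effect: d = |μ_{line A} − μ_{line B}| / σ = |9.6 − 10.8| / 5.5 = 0.2182
Set Φ(δ − 1.960) = 0.75; then δ − 1.960 = Φ⁻¹(0.75) = 0.674, giving δ = 2.634.
(The Φ(−δ − z_{α/2}) term is vanishingly small for δ > 0 and is dropped in the standard sample-size formula.)
δ = d·√(n/2) ⇒ n = 2(δ/d)² = 2 × (2.634 / 0.2182)² = 291.59.
Round up to the next whole unit.

n = 292 per group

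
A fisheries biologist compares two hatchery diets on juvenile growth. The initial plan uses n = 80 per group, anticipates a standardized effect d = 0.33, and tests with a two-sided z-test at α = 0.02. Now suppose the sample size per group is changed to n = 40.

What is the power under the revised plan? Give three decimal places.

Power ≈ 0.198

With n = 40 per group: δ = d·√(n/2) = 0.33 × √(40/2) = 1.4758. Critical value z_{0.01} = 2.326.
Revised power = Φ(δ − 2.326) + Φ(−δ − 2.326) = Φ(-0.851) + Φ(-3.802) = 0.1975 + 0.0001 = 0.1976.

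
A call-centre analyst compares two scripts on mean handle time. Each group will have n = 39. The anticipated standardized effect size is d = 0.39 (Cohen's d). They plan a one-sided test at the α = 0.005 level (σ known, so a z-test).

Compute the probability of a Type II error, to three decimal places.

Noncentrality parameter: δ = d·√(n/2) = 0.39 × √(39/2) = 1.7222
One-sided α = 0.005 → critical value z_{0.005} = 2.576.
Power = Φ(δ − 2.576) = Φ(-0.854) = 0.1967.
Type II error: β = 1 − power = 1 − 0.1967 = 0.8033.

β ≈ 0.803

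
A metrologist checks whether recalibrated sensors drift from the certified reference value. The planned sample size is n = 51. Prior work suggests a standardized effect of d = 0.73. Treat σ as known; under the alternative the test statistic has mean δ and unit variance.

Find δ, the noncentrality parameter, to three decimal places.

The noncentrality parameter scales effect size by the design's sample-size factor: δ = d·√n = 0.73 × √51 = 5.2132

δ ≈ 5.213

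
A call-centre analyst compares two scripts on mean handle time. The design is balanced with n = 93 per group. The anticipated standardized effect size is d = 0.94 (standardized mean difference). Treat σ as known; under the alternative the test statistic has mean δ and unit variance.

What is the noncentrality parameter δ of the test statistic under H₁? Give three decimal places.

The noncentrality parameter scales effect size by the design's sample-size factor: δ = d·√(n/2) = 0.94 × √(93/2) = 6.4099

δ ≈ 6.410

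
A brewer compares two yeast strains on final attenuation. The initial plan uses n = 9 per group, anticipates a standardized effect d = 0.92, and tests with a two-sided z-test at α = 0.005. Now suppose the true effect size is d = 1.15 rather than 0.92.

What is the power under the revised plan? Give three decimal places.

With d = 1.15: δ = d·√(n/2) = 1.15 × √(9/2) = 2.4395. Critical value z_{0.0025} = 2.807.
Revised power = Φ(δ − 2.807) + Φ(−δ − 2.807) = Φ(-0.368) + Φ(-5.247) = 0.3566 + 0.0000 = 0.3566.

Power ≈ 0.357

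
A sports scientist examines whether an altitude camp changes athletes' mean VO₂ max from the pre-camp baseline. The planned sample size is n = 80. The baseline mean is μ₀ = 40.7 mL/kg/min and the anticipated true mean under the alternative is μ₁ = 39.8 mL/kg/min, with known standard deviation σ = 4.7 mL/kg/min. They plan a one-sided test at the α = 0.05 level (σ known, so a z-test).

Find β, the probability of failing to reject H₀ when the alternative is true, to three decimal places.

β ≈ 0.473

Standardized effect: d = |μ₁ − μ₀| / σ = |39.8 − 40.7| / 4.7 = 0.1915
Noncentrality parameter: δ = d·√n = 0.1915 × √80 = 1.7127
Critical value for a one-sided test at α = 0.05: z_α = 1.645.
Power = Φ(δ − 1.645) = Φ(0.068) = 0.5271.
Type II error: β = 1 − power = 1 − 0.5271 = 0.4729.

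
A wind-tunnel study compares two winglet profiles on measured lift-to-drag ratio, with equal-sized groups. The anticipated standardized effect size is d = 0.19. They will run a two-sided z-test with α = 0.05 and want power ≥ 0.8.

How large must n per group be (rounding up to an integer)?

For power 0.8 need Φ(δ − z_{0.025}) = 0.8, so δ = z_{0.025} + z_{0.20} = 1.960 + 0.842 = 2.802.
(The Φ(−δ − z_{α/2}) term is vanishingly small for δ > 0 and is dropped in the standard sample-size formula.)
δ = d·√(n/2) ⇒ n = 2(δ/d)² = 2 × (2.802 / 0.19)² = 434.84.
Round up to the next whole unit.

n = 435 per group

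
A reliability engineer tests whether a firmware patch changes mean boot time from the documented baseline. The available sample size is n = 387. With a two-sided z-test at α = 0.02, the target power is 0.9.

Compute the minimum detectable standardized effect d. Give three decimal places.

Required noncentrality: δ = z_{0.01} + z_{0.10} = 2.326 + 1.282 = 3.608.
(Lower-tail contribution to power is negligible for δ > 0.)
δ = d·√n ⇒ d = δ/√n = 3.608/√387 = 0.1834.

d ≈ 0.183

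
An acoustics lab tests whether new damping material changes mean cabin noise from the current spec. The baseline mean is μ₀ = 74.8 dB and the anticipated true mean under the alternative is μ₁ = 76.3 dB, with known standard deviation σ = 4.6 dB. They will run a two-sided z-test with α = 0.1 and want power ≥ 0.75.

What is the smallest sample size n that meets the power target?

Standardized effect: d = |μ₁ − μ₀| / σ = |76.3 − 74.8| / 4.6 = 0.3261
Set Φ(δ − 1.645) = 0.75; then δ − 1.645 = Φ⁻¹(0.75) = 0.674, giving δ = 2.319.
(The Φ(−δ − z_{α/2}) term is vanishingly small for δ > 0 and is dropped in the standard sample-size formula.)
δ = d·√n ⇒ n = (δ/d)² = (2.319 / 0.3261)² = 50.59.
Round up to the next whole unit.

n = 51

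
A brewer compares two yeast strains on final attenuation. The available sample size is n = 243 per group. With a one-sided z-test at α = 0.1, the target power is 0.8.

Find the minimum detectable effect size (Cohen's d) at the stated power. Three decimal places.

d ≈ 0.193

Need Φ(δ − 1.282) = 0.8, so δ = 1.282 + 0.842 = 2.123.
δ = d·√(n/2) ⇒ d = δ/√(n/2) = 2.123/√(243/2) = 0.1926.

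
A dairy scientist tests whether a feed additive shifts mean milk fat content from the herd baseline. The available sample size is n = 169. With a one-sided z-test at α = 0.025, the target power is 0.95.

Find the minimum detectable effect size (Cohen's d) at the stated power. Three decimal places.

Need Φ(δ − 1.960) = 0.95, so δ = 1.960 + 1.645 = 3.605.
δ = d·√n ⇒ d = δ/√n = 3.605/√169 = 0.2773.

d ≈ 0.277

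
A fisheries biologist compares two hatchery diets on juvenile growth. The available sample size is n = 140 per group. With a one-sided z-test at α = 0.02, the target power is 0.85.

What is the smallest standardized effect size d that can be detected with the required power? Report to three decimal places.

Required noncentrality: δ = z_{0.02} + z_{0.15} = 2.054 + 1.036 = 3.090.
δ = d·√(n/2) ⇒ d = δ/√(n/2) = 3.090/√(140/2) = 0.3693.

d ≈ 0.369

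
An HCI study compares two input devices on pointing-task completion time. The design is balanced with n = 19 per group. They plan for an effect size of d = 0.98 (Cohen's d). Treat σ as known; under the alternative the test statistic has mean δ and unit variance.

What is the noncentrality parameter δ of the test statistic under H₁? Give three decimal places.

The noncentrality parameter scales effect size by the design's sample-size factor: δ = d·√(n/2) = 0.98 × √(19/2) = 3.0206

δ ≈ 3.021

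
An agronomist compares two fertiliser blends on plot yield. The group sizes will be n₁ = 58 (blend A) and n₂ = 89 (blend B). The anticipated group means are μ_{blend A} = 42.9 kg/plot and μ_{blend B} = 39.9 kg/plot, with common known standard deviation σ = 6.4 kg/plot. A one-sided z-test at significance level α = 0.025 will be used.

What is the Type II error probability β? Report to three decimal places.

β ≈ 0.207

Standardized effect: d = |μ_{blend A} − μ_{blend B}| / σ = |42.9 − 39.9| / 6.4 = 0.4688
Noncentrality parameter: δ = d / √(1/n₁ + 1/n₂) = 0.4688 / √(1/58 + 1/89) = 2.7777
Critical value for a one-sided test at α = 0.025: z_α = 1.960.
Power = Φ(δ − 1.960) = Φ(0.818) = 0.7933.
Type II error: β = 1 − power = 1 − 0.7933 = 0.2067.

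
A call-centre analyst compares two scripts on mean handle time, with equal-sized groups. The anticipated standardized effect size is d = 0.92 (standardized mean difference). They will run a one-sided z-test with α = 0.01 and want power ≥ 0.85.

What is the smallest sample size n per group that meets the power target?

Set Φ(δ − 2.326) = 0.85; then δ − 2.326 = Φ⁻¹(0.85) = 1.036, giving δ = 3.363.
δ = d·√(n/2) ⇒ n = 2(δ/d)² = 2 × (3.363 / 0.92)² = 26.72.
Rounding up, n = 27 per group.

n = 27 per group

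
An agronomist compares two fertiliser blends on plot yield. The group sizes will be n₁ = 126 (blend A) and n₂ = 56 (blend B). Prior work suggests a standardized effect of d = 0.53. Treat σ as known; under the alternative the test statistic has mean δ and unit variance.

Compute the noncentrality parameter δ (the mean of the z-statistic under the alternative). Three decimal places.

δ ≈ 3.300

δ = d / √(1/n₁ + 1/n₂) = 0.53 / √(1/126 + 1/56) = 3.3000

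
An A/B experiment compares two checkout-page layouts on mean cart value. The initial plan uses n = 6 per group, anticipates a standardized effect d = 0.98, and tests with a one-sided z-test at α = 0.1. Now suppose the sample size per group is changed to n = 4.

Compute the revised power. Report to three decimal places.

Power ≈ 0.542

With n = 4 per group: δ = d·√(n/2) = 0.98 × √(4/2) = 1.3859. Critical value z_{0.1} = 1.282.
Revised power = P(Z > 1.282 − δ) = Φ(0.104) = 0.5416.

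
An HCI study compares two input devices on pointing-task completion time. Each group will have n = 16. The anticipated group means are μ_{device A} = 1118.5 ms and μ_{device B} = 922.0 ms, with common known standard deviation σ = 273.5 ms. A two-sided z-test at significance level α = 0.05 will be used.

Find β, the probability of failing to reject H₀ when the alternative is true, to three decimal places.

β ≈ 0.471

Standardized effect: d = |μ_{device A} − μ_{device B}| / σ = |1118.5 − 922.0| / 273.5 = 0.7185
Noncentrality parameter: δ = d·√(n/2) = 0.7185 × √(16/2) = 2.0321
Critical value for a two-sided test at α = 0.05: z_{α/2} = 1.960.
Power = Φ(δ − 1.960) + Φ(−δ − 1.960) = Φ(0.072) + Φ(-3.992) = 0.5288 + 0.0000 = 0.5288.
Type II error: β = 1 − power = 1 − 0.5288 = 0.4712.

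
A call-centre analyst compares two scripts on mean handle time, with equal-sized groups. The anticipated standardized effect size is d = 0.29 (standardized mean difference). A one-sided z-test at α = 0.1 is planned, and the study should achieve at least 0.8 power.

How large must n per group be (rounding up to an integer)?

For power 0.8 need Φ(δ − z_{0.1}) = 0.8, so δ = z_{0.1} + z_{0.20} = 1.282 + 0.842 = 2.123.
δ = d·√(n/2) ⇒ n = 2(δ/d)² = 2 × (2.123 / 0.29)² = 107.20.
Rounding up, n = 108 per group.

n = 108 per group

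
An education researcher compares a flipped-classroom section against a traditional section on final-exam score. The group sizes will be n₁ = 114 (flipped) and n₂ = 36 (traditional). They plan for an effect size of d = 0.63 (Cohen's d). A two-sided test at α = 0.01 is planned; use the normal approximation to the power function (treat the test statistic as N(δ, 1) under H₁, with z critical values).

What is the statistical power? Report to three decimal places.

Noncentrality parameter: δ = d / √(1/n₁ + 1/n₂) = 0.63 / √(1/114 + 1/36) = 3.2953
Two-sided α = 0.01 → critical value z_{0.005} = 2.576.
Power = Φ(δ − 2.576) + Φ(−δ − 2.576) = Φ(0.719) + Φ(-5.871) = 0.7641 + 0.0000 = 0.7641.

Power ≈ 0.764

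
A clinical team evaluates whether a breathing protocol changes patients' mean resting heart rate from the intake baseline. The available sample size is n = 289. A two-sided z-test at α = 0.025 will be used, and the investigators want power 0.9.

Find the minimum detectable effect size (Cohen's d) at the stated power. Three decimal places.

d ≈ 0.207

Need Φ(δ − 2.241) = 0.9, so δ = 2.241 + 1.282 = 3.523.
(Lower-tail contribution to power is negligible for δ > 0.)
δ = d·√n ⇒ d = δ/√n = 3.523/√289 = 0.2072.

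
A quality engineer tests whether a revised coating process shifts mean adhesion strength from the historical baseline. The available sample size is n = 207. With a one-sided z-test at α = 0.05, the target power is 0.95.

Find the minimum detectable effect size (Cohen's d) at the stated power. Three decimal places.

Need Φ(δ − 1.645) = 0.95, so δ = 1.645 + 1.645 = 3.290.
δ = d·√n ⇒ d = δ/√n = 3.290/√207 = 0.2287.

d ≈ 0.229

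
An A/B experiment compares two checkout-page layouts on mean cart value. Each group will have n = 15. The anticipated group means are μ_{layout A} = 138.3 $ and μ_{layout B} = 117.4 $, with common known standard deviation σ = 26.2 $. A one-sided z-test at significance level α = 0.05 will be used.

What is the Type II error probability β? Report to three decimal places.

β ≈ 0.295

Standardized effect: d = |μ_{layout A} − μ_{layout B}| / σ = |138.3 − 117.4| / 26.2 = 0.7977
Noncentrality parameter: δ = d·√(n/2) = 0.7977 × √(15/2) = 2.1846
Critical value for a one-sided test at α = 0.05: z_α = 1.645.
Power = Φ(δ − 1.645) = Φ(0.540) = 0.7053.
Type II error: β = 1 − power = 1 − 0.7053 = 0.2947.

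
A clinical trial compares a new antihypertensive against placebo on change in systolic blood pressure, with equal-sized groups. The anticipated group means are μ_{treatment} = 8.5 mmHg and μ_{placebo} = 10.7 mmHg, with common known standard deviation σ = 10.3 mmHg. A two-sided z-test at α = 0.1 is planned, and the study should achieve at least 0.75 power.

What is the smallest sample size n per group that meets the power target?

Standardized effect: d = |μ_{treatment} − μ_{placebo}| / σ = |8.5 − 10.7| / 10.3 = 0.2136
Set Φ(δ − 1.645) = 0.75; then δ − 1.645 = Φ⁻¹(0.75) = 0.674, giving δ = 2.319.
(Ignoring the negligible lower-tail rejection probability gives the usual closed-form inversion.)
δ = d·√(n/2) ⇒ n = 2(δ/d)² = 2 × (2.319 / 0.2136)² = 235.82.
Rounding up, n = 236 per group.

n = 236 per group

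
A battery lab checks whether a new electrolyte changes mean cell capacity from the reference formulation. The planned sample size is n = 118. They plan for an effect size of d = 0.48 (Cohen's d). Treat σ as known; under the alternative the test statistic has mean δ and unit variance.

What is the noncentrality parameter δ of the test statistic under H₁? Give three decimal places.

The noncentrality parameter scales effect size by the design's sample-size factor: δ = d·√n = 0.48 × √118 = 5.2141

δ ≈ 5.214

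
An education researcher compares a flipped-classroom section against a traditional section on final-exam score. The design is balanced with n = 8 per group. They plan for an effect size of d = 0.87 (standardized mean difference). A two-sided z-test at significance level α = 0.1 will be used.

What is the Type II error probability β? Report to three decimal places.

Noncentrality parameter: δ = d·√(n/2) = 0.87 × √(8/2) = 1.7400
Critical value for a two-sided test at α = 0.1: z_{α/2} = 1.645.
Power = Φ(δ − 1.645) + Φ(−δ − 1.645) = Φ(0.095) + Φ(-3.385) = 0.5379 + 0.0004 = 0.5383.
Type II error: β = 1 − power = 1 − 0.5383 = 0.4617.

β ≈ 0.462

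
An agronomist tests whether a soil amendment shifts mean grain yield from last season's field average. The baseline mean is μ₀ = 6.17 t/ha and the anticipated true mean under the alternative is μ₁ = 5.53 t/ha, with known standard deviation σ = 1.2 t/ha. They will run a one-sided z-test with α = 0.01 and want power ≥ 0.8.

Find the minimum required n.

Standardized effect: d = |μ₁ − μ₀| / σ = |5.53 − 6.17| / 1.2 = 0.5333
For power 0.8 need Φ(δ − z_{0.01}) = 0.8, so δ = z_{0.01} + z_{0.20} = 2.326 + 0.842 = 3.168.
δ = d·√n ⇒ n = (δ/d)² = (3.168 / 0.5333)² = 35.28.
Round up to the next whole unit.

n = 36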